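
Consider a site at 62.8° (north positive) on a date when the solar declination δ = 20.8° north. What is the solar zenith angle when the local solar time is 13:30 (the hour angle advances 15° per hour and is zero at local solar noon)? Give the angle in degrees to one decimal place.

Hour angle H = 15° × (13.5 − 12) = 22.50°.
cos θ_z = sin(62.8°) sin(20.8°) + cos(62.8°) cos(20.8°) cos(22.50°) = 0.3158 + 0.3948 = 0.7106.
θ_z = arccos(0.7106) = 44.72°.

44.7°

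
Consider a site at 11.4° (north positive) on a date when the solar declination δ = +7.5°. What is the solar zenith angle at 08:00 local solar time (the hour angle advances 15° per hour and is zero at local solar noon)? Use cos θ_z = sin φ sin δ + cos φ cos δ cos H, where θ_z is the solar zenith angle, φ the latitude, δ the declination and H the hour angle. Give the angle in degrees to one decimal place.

59.2°

Hour angle H = 15° × (8 − 12) = -60.00°.
cos θ_z = sin(11.4°) sin(7.5°) + cos(11.4°) cos(7.5°) cos(-60.00°) = 0.0258 + 0.4859 = 0.5117.
θ_z = arccos(0.5117) = 59.22°.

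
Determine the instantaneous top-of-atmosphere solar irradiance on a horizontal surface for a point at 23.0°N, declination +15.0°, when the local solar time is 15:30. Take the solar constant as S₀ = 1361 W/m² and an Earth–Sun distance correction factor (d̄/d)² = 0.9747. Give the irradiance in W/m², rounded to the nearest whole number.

852 W/m²

Hour angle H = 15° × (15.5 − 12) = 52.50°.
cos θ_z = sin φ sin δ + cos φ cos δ cos H = (0.3907)(0.2588) + (0.9205)(0.9659)(0.6088) = 0.6424.
Top-of-atmosphere irradiance = S₀ (d̄/d)² cos θ_z = 1361 × 0.9747 × 0.6424 = 852.19 W/m².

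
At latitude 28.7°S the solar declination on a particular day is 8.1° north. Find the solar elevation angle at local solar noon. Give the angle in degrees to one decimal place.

53.2°

At local solar noon the hour angle is zero, so the elevation is 90° − |φ − δ| = 90° − |-28.7° − (8.1°)| = 90° − 36.8° = 53.2°.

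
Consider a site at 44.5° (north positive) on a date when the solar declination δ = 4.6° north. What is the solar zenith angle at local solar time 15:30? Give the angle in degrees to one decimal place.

60.7°

Hour angle H = 15° × (15.5 − 12) = 52.50°.
With φ = 44.5°, δ = 4.6°, H = 52.50°: sin φ sin δ = 0.0562, cos φ cos δ cos H = 0.4328, so cos θ_z = 0.4890.
θ_z = arccos(0.4890) = 60.73°.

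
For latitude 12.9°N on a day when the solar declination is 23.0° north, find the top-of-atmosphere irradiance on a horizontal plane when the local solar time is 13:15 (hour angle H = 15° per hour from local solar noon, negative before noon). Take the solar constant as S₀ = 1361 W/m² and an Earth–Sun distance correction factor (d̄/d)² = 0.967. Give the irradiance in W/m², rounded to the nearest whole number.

Hour angle H = 15° × (13.25 − 12) = 18.75°.
cos θ_z = sin φ sin δ + cos φ cos δ cos H = (0.2233)(0.3907) + (0.9748)(0.9205)(0.9469) = 0.9369.
Top-of-atmosphere irradiance = S₀ (d̄/d)² cos θ_z = 1361 × 0.967 × 0.9369 = 1233.04 W/m².

1233 W/m²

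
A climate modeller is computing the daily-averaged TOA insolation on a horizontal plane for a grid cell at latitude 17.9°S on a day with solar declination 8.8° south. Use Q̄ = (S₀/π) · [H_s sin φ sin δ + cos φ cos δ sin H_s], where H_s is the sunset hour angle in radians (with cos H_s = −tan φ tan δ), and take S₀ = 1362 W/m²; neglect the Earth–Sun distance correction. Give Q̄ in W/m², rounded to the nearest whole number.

The sunset hour angle satisfies cos H_s = −tan φ tan δ = -0.0500, giving H_s = 92.87°. In radians, H_s = 1.6209.
H_s sin φ sin δ = 1.6209 × -0.3074 × -0.1530 = 0.0762.
cos φ cos δ sin H_s = 0.9516 × 0.9882 × 0.9987 = 0.9391.
Q̄ = (1362/π) × (0.0762 + 0.9391) = 433.54 × 1.0153 = 440.17 W/m².

440 W/m²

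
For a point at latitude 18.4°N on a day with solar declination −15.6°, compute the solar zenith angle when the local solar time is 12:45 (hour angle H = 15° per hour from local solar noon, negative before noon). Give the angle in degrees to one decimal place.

35.8°

Hour angle H = 15° × (12.75 − 12) = 11.25°.
cos θ_z = sin(18.4°) sin(-15.6°) + cos(18.4°) cos(-15.6°) cos(11.25°) = -0.0849 + 0.8964 = 0.8115.
θ_z = arccos(0.8115) = 35.76°.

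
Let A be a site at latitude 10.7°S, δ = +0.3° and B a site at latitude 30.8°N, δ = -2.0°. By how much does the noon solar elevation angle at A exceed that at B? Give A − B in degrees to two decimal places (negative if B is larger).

+21.80°

A: 90° − |-10.7 − (0.3)| = 79.00°.
B: 90° − |30.8 − (-2.0)| = 57.20°.
A − B = 79.00 − 57.20 = 21.80°.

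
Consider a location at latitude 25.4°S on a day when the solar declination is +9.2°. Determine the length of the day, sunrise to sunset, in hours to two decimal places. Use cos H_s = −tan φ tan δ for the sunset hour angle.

11.41 hours

cos H_s = −tan(-25.4°) · tan(9.2°) = 0.0769, so H_s = arccos(0.0769) = 85.59°.
Day length = 2 H_s / 15° h⁻¹ = 171.18° / 15 = 11.412 h.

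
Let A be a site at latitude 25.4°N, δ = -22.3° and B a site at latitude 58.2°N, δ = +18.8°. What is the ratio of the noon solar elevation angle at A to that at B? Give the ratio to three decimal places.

0.836

A: 90° − |25.4 − (-22.3)| = 42.30°.
B: 90° − |58.2 − (18.8)| = 50.60°.
Ratio A/B = 42.3000 / 50.6000 = 0.8360.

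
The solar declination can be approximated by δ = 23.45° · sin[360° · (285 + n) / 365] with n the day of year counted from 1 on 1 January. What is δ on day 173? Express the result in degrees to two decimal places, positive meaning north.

360 × (285 + 173) / 365 = 451.726°; sin(451.726°) = 0.9995.
δ = 23.45 × 0.9995 = 23.438° ≈ +23.44°.

+23.44°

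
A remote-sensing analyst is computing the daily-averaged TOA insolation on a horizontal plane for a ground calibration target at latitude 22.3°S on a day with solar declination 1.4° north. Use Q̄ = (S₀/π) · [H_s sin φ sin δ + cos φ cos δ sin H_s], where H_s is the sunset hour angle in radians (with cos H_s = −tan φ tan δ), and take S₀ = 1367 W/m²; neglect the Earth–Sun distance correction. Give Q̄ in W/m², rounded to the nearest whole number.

396 W/m²

cos H_s = −tan(-22.3°) · tan(1.4°) = 0.0100, so H_s = arccos(0.0100) = 89.43°. In radians, H_s = 1.5608.
H_s sin φ sin δ = 1.5608 × -0.3795 × 0.0244 = -0.0145.
cos φ cos δ sin H_s = 0.9252 × 0.9997 × 1.0000 = 0.9249.
Q̄ = (1367/π) × (-0.0145 + 0.9249) = 435.13 × 0.9104 = 396.14 W/m².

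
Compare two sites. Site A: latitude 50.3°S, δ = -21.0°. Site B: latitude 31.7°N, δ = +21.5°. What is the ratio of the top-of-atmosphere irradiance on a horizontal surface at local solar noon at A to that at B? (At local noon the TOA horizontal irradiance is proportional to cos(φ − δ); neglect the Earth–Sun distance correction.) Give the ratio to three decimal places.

A: cos θ_z = cos(-50.3° − (-21.0°)) = 0.8721.
B: cos θ_z = cos(31.7° − (21.5°)) = 0.9842.
Ratio A/B = 0.8721 / 0.9842 = 0.8861.

0.886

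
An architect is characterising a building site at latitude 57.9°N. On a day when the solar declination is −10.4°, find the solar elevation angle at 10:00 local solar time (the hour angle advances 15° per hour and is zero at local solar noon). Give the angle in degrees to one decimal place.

Hour angle H = 15° × (10 − 12) = -30.00°.
With φ = 57.9°, δ = -10.4°, H = -30.00°: sin φ sin δ = -0.1529, cos φ cos δ cos H = 0.4526, so cos θ_z = 0.2997.
θ_z = arccos(0.2997) = 72.56°, so the elevation is 90° − 72.56° = 17.44°.

17.4°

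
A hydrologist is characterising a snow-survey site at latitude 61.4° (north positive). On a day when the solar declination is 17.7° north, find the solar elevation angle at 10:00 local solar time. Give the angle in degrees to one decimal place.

Hour angle H = 15° × (10 − 12) = -30.00°.
cos θ_z = sin(61.4°) sin(17.7°) + cos(61.4°) cos(17.7°) cos(-30.00°) = 0.2669 + 0.3949 = 0.6618.
θ_z = arccos(0.6618) = 48.56°, so the elevation is 90° − 48.56° = 41.44°.

41.4°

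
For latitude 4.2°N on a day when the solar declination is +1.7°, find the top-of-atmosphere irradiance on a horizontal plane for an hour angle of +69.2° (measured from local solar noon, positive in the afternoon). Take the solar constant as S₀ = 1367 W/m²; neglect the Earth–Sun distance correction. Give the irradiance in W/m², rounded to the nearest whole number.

487 W/m²

With φ = 4.2°, δ = 1.7°, H = 69.20°: sin φ sin δ = 0.0022, cos φ cos δ cos H = 0.3540, so cos θ_z = 0.3562.
Top-of-atmosphere irradiance = S₀ cos θ_z = 1367 × 0.3562 = 486.93 W/m².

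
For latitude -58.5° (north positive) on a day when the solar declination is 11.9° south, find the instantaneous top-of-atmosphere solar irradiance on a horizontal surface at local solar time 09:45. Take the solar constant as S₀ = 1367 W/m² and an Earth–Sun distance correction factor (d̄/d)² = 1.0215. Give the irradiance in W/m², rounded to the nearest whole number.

839 W/m²

Hour angle H = 15° × (9.75 − 12) = -33.75°.
cos θ_z = sin(-58.5°) sin(-11.9°) + cos(-58.5°) cos(-11.9°) cos(-33.75°) = 0.1758 + 0.4251 = 0.6009.
Top-of-atmosphere irradiance = S₀ (d̄/d)² cos θ_z = 1367 × 1.0215 × 0.6009 = 839.09 W/m².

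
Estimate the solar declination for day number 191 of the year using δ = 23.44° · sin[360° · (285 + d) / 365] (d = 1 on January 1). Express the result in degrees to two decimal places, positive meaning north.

360 × (285 + 191) / 365 = 469.479°; sin(469.479°) = 0.9428.
δ = 23.44 × 0.9428 = 22.099° ≈ +22.10°.

+22.10°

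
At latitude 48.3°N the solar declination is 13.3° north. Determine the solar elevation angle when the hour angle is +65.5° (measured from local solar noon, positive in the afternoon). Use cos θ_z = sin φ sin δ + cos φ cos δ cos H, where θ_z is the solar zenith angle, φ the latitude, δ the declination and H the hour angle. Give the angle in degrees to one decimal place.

26.1°

cos θ_z = sin φ sin δ + cos φ cos δ cos H = (0.7466)(0.2300) + (0.6652)(0.9732)(0.4147) = 0.4402.
θ_z = arccos(0.4402) = 63.88°, so the elevation is 90° − 63.88° = 26.12°.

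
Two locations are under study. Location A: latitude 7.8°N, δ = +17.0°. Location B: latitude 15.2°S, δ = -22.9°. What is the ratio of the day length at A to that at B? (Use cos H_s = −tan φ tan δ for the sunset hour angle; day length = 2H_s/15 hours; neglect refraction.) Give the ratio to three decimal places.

0.957

A: H_s = arccos(−tan 7.8° · tan 17.0°) = 92.40°, so 2H_s/15 = 12.3200 h.
B: H_s = arccos(−tan -15.2° · tan -22.9°) = 96.59°, so 2H_s/15 = 12.8787 h.
Ratio A/B = 12.3200 / 12.8787 = 0.9566.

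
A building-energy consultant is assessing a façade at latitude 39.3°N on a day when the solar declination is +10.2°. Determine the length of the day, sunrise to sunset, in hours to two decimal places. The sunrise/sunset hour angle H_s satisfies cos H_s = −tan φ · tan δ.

13.13 hours

The sunset hour angle satisfies cos H_s = −tan φ tan δ = -0.1473, giving H_s = 98.47°.
Day length = 2 H_s / 15° h⁻¹ = 196.94° / 15 = 13.129 h.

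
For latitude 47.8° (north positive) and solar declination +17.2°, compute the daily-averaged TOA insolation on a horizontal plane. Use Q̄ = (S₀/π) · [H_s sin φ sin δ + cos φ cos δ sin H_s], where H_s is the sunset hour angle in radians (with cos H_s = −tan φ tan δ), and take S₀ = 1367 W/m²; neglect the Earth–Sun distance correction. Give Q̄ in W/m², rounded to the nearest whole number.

The sunset hour angle satisfies cos H_s = −tan φ tan δ = -0.3414, giving H_s = 109.96°. In radians, H_s = 1.9192.
H_s sin φ sin δ = 1.9192 × 0.7408 × 0.2957 = 0.4204.
cos φ cos δ sin H_s = 0.6717 × 0.9553 × 0.9399 = 0.6031.
Q̄ = (1367/π) × (0.4204 + 0.6031) = 435.13 × 1.0235 = 445.36 W/m².

445 W/m²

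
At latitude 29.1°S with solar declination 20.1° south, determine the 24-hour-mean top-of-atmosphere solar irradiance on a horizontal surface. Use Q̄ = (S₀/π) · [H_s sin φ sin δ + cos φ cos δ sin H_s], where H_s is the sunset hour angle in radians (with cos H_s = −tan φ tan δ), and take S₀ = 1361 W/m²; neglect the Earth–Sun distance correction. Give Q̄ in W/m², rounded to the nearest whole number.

The sunset hour angle satisfies cos H_s = −tan φ tan δ = -0.2037, giving H_s = 101.75°. In radians, H_s = 1.7759.
H_s sin φ sin δ = 1.7759 × -0.4863 × -0.3437 = 0.2968.
cos φ cos δ sin H_s = 0.8738 × 0.9391 × 0.9790 = 0.8034.
Q̄ = (1361/π) × (0.2968 + 0.8034) = 433.22 × 1.1002 = 476.63 W/m².

477 W/m²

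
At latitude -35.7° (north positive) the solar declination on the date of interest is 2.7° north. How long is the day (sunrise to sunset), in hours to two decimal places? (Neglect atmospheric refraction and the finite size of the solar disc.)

11.74 hours

−tan φ tan δ = −(-0.7186)(0.0472) = 0.0339; H_s = arccos(0.0339) = 88.06°.
Day length = 2 H_s / 15° h⁻¹ = 176.12° / 15 = 11.741 h.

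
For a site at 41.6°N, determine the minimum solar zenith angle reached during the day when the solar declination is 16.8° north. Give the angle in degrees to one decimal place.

24.8°

At local solar noon the hour angle is zero, so the zenith angle is |φ − δ| = |41.6° − (16.8°)| = 24.8°.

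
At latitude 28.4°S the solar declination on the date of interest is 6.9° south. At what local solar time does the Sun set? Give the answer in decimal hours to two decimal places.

18.25 h

−tan φ tan δ = −(-0.5407)(-0.1210) = -0.0654; H_s = arccos(-0.0654) = 93.75°.
Sunset is at 12 + H_s/15 = 12 + 6.250 = 18.250 h local solar time.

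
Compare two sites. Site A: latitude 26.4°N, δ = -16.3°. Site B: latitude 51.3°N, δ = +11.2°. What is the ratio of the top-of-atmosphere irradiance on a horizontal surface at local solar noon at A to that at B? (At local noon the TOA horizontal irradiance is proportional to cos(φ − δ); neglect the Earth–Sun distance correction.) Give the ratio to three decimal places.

0.961

A: cos θ_z = cos(26.4° − (-16.3°)) = 0.7349.
B: cos θ_z = cos(51.3° − (11.2°)) = 0.7649.
Ratio A/B = 0.7349 / 0.7649 = 0.9608.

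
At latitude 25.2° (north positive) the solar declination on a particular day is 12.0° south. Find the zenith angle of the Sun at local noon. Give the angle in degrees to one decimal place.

At local solar noon the hour angle is zero, so the zenith angle is |φ − δ| = |25.2° − (-12.0°)| = 37.2°.

37.2°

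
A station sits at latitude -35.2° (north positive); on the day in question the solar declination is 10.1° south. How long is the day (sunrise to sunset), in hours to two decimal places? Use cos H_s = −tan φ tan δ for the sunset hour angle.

12.96 hours

The sunset hour angle satisfies cos H_s = −tan φ tan δ = -0.1257, giving H_s = 97.22°.
Day length = 2 H_s / 15° h⁻¹ = 194.44° / 15 = 12.963 h.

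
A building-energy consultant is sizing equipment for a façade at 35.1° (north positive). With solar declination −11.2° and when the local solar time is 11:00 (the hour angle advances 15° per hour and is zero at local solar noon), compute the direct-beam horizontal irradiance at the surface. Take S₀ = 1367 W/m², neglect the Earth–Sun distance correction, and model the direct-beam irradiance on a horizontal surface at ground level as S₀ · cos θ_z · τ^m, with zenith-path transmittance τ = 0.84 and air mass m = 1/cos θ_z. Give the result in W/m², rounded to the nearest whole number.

Hour angle H = 15° × (11 − 12) = -15.00°.
With φ = 35.1°, δ = -11.2°, H = -15.00°: sin φ sin δ = -0.1117, cos φ cos δ cos H = 0.7752, so cos θ_z = 0.6635.
Air mass m = 1/cos θ_z = 1/0.6635 = 1.507; τ^m = 0.84^1.507 = 0.7689.
Surface direct beam = 1367 × 0.6635 × 0.7689 = 697.40 W/m².

697 W/m²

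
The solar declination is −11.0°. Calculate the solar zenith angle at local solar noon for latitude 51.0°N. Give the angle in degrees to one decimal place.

62.0°

At local solar noon the hour angle is zero, so the zenith angle is |φ − δ| = |51.0° − (-11.0°)| = 62.0°.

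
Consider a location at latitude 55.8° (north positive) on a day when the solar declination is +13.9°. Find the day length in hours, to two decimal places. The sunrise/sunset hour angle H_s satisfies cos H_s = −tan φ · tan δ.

cos H_s = −tan(55.8°) · tan(13.9°) = -0.3641, so H_s = arccos(-0.3641) = 111.35°.
Day length = 2 H_s / 15° h⁻¹ = 222.70° / 15 = 14.847 h.

14.85 hours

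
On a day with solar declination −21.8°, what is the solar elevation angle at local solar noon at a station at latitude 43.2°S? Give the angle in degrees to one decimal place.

At local solar noon the hour angle is zero, so the elevation is 90° − |φ − δ| = 90° − |-43.2° − (-21.8°)| = 90° − 21.4° = 68.6°.

68.6°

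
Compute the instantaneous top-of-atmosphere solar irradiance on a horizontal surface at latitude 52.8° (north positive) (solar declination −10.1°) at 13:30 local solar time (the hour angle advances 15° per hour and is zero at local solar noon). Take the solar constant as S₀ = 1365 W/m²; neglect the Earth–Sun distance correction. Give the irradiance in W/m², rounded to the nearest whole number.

Hour angle H = 15° × (13.5 − 12) = 22.50°.
cos θ_z = sin φ sin δ + cos φ cos δ cos H = (0.7965)(-0.1754) + (0.6046)(0.9845)(0.9239) = 0.4102.
Top-of-atmosphere irradiance = S₀ cos θ_z = 1365 × 0.4102 = 559.92 W/m².

560 W/m²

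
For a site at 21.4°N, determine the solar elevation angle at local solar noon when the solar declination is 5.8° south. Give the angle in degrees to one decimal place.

At local solar noon the hour angle is zero, so the elevation is 90° − |φ − δ| = 90° − |21.4° − (-5.8°)| = 90° − 27.2° = 62.8°.

62.8°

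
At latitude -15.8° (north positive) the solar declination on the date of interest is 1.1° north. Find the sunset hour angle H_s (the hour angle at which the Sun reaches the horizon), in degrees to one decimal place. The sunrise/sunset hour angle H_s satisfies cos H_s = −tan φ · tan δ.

The sunset hour angle satisfies cos H_s = −tan φ tan δ = 0.0054, giving H_s = 89.69°.

89.7°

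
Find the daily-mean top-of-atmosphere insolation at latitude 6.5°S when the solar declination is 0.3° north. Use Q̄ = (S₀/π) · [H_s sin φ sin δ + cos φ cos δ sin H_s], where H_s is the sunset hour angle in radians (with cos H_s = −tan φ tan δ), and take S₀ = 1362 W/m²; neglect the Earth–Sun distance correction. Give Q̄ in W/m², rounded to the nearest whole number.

The sunset hour angle satisfies cos H_s = −tan φ tan δ = 0.0006, giving H_s = 89.97°. In radians, H_s = 1.5703.
H_s sin φ sin δ = 1.5703 × -0.1132 × 0.0052 = -0.0009.
cos φ cos δ sin H_s = 0.9936 × 1.0000 × 1.0000 = 0.9936.
Q̄ = (1362/π) × (-0.0009 + 0.9936) = 433.54 × 0.9927 = 430.38 W/m².

430 W/m²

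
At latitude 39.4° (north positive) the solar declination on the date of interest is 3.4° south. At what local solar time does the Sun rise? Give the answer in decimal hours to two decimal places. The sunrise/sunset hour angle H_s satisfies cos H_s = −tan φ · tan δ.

−tan φ tan δ = −(0.8214)(-0.0594) = 0.0488; H_s = arccos(0.0488) = 87.20°.
Sunrise is at 12 − H_s/15 = 12 − 5.813 = 6.187 h local solar time.

6.19 h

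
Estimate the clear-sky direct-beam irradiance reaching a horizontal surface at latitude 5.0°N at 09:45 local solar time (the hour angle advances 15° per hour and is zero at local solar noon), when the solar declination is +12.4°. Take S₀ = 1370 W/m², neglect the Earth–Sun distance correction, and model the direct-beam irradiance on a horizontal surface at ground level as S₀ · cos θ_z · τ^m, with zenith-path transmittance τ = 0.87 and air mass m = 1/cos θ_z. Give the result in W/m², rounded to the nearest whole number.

958 W/m²

Hour angle H = 15° × (9.75 − 12) = -33.75°.
With φ = 5.0°, δ = 12.4°, H = -33.75°: sin φ sin δ = 0.0187, cos φ cos δ cos H = 0.8090, so cos θ_z = 0.8277.
Air mass m = 1/cos θ_z = 1/0.8277 = 1.208; τ^m = 0.87^1.208 = 0.8452.
Surface direct beam = 1370 × 0.8277 × 0.8452 = 958.41 W/m².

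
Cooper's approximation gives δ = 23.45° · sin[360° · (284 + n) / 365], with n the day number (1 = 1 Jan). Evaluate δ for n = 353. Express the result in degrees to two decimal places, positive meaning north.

360 × (284 + 353) / 365 = 628.274°; sin(628.274°) = -0.9995.
δ = 23.45 × -0.9995 = -23.438° ≈ -23.44°.

-23.44°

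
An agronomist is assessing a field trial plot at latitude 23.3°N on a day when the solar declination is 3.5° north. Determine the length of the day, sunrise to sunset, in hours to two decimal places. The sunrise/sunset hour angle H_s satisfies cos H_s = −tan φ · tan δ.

12.20 hours

The sunset hour angle satisfies cos H_s = −tan φ tan δ = -0.0263, giving H_s = 91.51°.
Day length = 2 H_s / 15° h⁻¹ = 183.02° / 15 = 12.201 h.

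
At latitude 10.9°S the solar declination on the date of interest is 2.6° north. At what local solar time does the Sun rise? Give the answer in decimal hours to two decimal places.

6.03 h

−tan φ tan δ = −(-0.1926)(0.0454) = 0.0087; H_s = arccos(0.0087) = 89.50°.
Sunrise is at 12 − H_s/15 = 12 − 5.967 = 6.033 h local solar time.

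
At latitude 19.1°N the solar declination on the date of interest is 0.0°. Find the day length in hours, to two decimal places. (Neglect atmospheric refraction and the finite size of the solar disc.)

12.00 hours

cos H_s = −tan(19.1°) · tan(0.0°) = 0.0000, so H_s = arccos(0.0000) = 90.00°.
Day length = 2 H_s / 15° h⁻¹ = 180.00° / 15 = 12.000 h.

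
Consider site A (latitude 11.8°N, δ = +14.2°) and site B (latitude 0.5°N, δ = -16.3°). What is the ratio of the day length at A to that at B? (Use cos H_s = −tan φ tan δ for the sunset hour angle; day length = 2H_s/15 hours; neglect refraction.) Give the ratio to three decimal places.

1.035

A: H_s = arccos(−tan 11.8° · tan 14.2°) = 93.03°, so 2H_s/15 = 12.4040 h.
B: H_s = arccos(−tan 0.5° · tan -16.3°) = 89.85°, so 2H_s/15 = 11.9800 h.
Ratio A/B = 12.4040 / 11.9800 = 1.0354.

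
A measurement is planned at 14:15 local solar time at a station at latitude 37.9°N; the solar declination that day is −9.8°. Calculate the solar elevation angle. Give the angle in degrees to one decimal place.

32.8°

Hour angle H = 15° × (14.25 − 12) = 33.75°.
cos θ_z = sin φ sin δ + cos φ cos δ cos H = (0.6143)(-0.1702) + (0.7891)(0.9854)(0.8315) = 0.5420.
θ_z = arccos(0.5420) = 57.18°, so the elevation is 90° − 57.18° = 32.82°.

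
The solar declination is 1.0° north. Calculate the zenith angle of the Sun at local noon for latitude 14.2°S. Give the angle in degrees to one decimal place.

15.2°

At local solar noon the hour angle is zero, so the zenith angle is |φ − δ| = |-14.2° − (1.0°)| = 15.2°.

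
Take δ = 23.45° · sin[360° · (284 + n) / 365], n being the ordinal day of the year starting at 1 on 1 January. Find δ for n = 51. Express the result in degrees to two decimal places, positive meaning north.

-11.58°

360 × (284 + 51) / 365 = 330.411°; sin(330.411°) = -0.4938.
δ = 23.45 × -0.4938 = -11.580° ≈ -11.58°.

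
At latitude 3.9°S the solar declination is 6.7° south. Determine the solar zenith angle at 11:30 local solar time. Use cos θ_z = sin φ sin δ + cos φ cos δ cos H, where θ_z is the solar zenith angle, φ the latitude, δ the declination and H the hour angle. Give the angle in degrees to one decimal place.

Hour angle H = 15° × (11.5 − 12) = -7.50°.
With φ = -3.9°, δ = -6.7°, H = -7.50°: sin φ sin δ = 0.0079, cos φ cos δ cos H = 0.9824, so cos θ_z = 0.9903.
θ_z = arccos(0.9903) = 7.99°.

8.0°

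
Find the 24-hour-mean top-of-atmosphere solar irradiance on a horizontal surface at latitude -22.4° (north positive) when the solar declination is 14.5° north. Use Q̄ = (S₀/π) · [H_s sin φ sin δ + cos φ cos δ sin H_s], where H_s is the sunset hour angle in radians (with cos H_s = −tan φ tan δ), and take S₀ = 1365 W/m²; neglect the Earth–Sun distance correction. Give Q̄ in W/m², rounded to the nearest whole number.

−tan φ tan δ = −(-0.4122)(0.2586) = 0.1066; H_s = arccos(0.1066) = 83.88°. In radians, H_s = 1.4640.
H_s sin φ sin δ = 1.4640 × -0.3811 × 0.2504 = -0.1397.
cos φ cos δ sin H_s = 0.9245 × 0.9681 × 0.9943 = 0.8899.
Q̄ = (1365/π) × (-0.1397 + 0.8899) = 434.49 × 0.7502 = 325.95 W/m².

326 W/m²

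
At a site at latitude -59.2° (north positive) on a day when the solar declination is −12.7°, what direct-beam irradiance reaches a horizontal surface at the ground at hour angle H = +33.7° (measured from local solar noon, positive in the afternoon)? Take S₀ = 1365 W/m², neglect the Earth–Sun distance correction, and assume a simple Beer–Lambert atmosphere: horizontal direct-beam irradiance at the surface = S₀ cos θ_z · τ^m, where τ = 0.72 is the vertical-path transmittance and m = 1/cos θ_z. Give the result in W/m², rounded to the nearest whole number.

479 W/m²

With φ = -59.2°, δ = -12.7°, H = 33.70°: sin φ sin δ = 0.1888, cos φ cos δ cos H = 0.4156, so cos θ_z = 0.6044.
Air mass m = 1/cos θ_z = 1/0.6044 = 1.655; τ^m = 0.72^1.655 = 0.5806.
Surface direct beam = 1365 × 0.6044 × 0.5806 = 479.00 W/m².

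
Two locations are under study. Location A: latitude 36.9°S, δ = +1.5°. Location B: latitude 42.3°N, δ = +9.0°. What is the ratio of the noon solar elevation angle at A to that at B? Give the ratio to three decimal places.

0.910

A: 90° − |-36.9 − (1.5)| = 51.60°.
B: 90° − |42.3 − (9.0)| = 56.70°.
Ratio A/B = 51.6000 / 56.7000 = 0.9101.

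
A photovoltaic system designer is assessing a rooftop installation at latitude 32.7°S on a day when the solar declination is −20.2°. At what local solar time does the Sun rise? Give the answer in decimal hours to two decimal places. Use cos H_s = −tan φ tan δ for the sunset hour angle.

5.09 h

The sunset hour angle satisfies cos H_s = −tan φ tan δ = -0.2362, giving H_s = 103.66°.
Sunrise is at 12 − H_s/15 = 12 − 6.911 = 5.089 h local solar time.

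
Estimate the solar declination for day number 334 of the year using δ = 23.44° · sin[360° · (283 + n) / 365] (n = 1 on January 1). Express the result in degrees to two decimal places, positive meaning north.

360 × (283 + 334) / 365 = 608.548°; sin(608.548°) = -0.9307.
δ = 23.44 × -0.9307 = -21.816° ≈ -21.82°.

-21.82°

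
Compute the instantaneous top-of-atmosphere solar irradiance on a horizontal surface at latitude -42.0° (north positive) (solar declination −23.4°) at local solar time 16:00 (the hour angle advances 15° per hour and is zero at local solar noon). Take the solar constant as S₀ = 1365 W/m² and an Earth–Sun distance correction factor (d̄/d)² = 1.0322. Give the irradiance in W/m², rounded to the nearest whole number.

Hour angle H = 15° × (16 − 12) = 60.00°.
cos θ_z = sin(-42.0°) sin(-23.4°) + cos(-42.0°) cos(-23.4°) cos(60.00°) = 0.2657 + 0.3410 = 0.6067.
Top-of-atmosphere irradiance = S₀ (d̄/d)² cos θ_z = 1365 × 1.0322 × 0.6067 = 854.81 W/m².

855 W/m²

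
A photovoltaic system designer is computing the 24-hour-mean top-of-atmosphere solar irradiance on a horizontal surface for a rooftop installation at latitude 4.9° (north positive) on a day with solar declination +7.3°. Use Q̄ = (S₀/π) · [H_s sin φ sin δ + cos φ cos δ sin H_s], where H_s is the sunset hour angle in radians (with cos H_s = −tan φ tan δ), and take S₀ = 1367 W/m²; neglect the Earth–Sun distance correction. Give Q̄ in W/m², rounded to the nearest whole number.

The sunset hour angle satisfies cos H_s = −tan φ tan δ = -0.0110, giving H_s = 90.63°. In radians, H_s = 1.5818.
H_s sin φ sin δ = 1.5818 × 0.0854 × 0.1271 = 0.0172.
cos φ cos δ sin H_s = 0.9963 × 0.9919 × 0.9999 = 0.9881.
Q̄ = (1367/π) × (0.0172 + 0.9881) = 435.13 × 1.0053 = 437.44 W/m².

437 W/m²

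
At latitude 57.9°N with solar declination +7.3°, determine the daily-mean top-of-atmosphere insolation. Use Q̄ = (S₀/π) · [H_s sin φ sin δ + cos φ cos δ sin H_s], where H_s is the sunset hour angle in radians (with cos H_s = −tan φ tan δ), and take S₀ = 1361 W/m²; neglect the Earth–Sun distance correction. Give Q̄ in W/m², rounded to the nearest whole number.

306 W/m²

The sunset hour angle satisfies cos H_s = −tan φ tan δ = -0.2042, giving H_s = 101.78°. In radians, H_s = 1.7764.
H_s sin φ sin δ = 1.7764 × 0.8471 × 0.1271 = 0.1913.
cos φ cos δ sin H_s = 0.5314 × 0.9919 × 0.9789 = 0.5160.
Q̄ = (1361/π) × (0.1913 + 0.5160) = 433.22 × 0.7073 = 306.42 W/m².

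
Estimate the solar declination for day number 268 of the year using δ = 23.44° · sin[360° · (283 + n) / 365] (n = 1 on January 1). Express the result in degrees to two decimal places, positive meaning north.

360 × (283 + 268) / 365 = 543.452°; sin(543.452°) = -0.0602.
δ = 23.44 × -0.0602 = -1.411° ≈ -1.41°.

-1.41°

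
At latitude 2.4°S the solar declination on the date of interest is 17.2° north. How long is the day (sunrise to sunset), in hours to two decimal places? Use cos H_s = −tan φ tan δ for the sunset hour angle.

11.90 hours

cos H_s = −tan(-2.4°) · tan(17.2°) = 0.0130, so H_s = arccos(0.0130) = 89.26°.
Day length = 2 H_s / 15° h⁻¹ = 178.52° / 15 = 11.901 h.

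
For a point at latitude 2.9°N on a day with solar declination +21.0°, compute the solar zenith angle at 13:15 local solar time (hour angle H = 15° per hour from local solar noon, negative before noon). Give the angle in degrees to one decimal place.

25.7°

Hour angle H = 15° × (13.25 − 12) = 18.75°.
cos θ_z = sin(2.9°) sin(21.0°) + cos(2.9°) cos(21.0°) cos(18.75°) = 0.0181 + 0.8829 = 0.9010.
θ_z = arccos(0.9010) = 25.71°.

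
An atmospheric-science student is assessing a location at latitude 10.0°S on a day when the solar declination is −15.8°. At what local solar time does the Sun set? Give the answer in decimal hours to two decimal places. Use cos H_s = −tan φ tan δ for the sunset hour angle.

18.19 h

The sunset hour angle satisfies cos H_s = −tan φ tan δ = -0.0499, giving H_s = 92.86°.
Sunset is at 12 + H_s/15 = 12 + 6.191 = 18.191 h local solar time.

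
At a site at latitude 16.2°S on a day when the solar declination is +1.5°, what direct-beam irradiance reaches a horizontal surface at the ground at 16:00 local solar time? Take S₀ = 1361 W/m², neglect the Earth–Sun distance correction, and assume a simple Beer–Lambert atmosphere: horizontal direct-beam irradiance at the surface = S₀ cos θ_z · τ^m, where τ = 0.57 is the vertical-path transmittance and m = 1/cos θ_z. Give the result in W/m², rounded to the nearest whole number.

196 W/m²

Hour angle H = 15° × (16 − 12) = 60.00°.
cos θ_z = sin(-16.2°) sin(1.5°) + cos(-16.2°) cos(1.5°) cos(60.00°) = -0.0073 + 0.4800 = 0.4727.
Air mass m = 1/cos θ_z = 1/0.4727 = 2.116; τ^m = 0.57^2.116 = 0.3044.
Surface direct beam = 1361 × 0.4727 × 0.3044 = 195.83 W/m².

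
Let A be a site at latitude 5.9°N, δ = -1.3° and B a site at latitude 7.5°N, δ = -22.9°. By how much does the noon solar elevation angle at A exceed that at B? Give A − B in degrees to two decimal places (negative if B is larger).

+23.20°

A: 90° − |5.9 − (-1.3)| = 82.80°.
B: 90° − |7.5 − (-22.9)| = 59.60°.
A − B = 82.80 − 59.60 = 23.20°.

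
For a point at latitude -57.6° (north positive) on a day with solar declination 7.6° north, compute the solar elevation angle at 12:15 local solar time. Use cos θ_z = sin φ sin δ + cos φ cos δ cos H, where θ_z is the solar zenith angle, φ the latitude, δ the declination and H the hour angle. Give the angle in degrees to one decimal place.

24.7°

Hour angle H = 15° × (12.25 − 12) = 3.75°.
cos θ_z = sin(-57.6°) sin(7.6°) + cos(-57.6°) cos(7.6°) cos(3.75°) = -0.1117 + 0.5300 = 0.4183.
θ_z = arccos(0.4183) = 65.27°, so the elevation is 90° − 65.27° = 24.73°.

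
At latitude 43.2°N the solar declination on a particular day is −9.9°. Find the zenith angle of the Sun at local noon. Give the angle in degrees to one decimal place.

At local solar noon the hour angle is zero, so the zenith angle is |φ − δ| = |43.2° − (-9.9°)| = 53.1°.

53.1°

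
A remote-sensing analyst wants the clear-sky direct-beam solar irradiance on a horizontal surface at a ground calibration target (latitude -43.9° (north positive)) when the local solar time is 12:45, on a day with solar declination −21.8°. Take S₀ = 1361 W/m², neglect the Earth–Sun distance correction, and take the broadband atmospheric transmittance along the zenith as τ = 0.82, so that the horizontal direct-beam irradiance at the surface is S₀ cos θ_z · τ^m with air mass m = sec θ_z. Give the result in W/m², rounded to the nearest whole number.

Hour angle H = 15° × (12.75 − 12) = 11.25°.
cos θ_z = sin φ sin δ + cos φ cos δ cos H = (-0.6934)(-0.3714) + (0.7206)(0.9285)(0.9808) = 0.9138.
Air mass m = 1/cos θ_z = 1/0.9138 = 1.094; τ^m = 0.82^1.094 = 0.8048.
Surface direct beam = 1361 × 0.9138 × 0.8048 = 1000.92 W/m².

1001 W/m²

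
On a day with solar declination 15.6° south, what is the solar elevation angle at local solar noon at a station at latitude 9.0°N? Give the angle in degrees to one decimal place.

65.4°

At local solar noon the hour angle is zero, so the elevation is 90° − |φ − δ| = 90° − |9.0° − (-15.6°)| = 90° − 24.6° = 65.4°.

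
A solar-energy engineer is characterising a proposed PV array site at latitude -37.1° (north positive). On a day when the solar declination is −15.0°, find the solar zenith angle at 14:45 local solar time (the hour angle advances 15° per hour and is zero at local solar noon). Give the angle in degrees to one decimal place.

Hour angle H = 15° × (14.75 − 12) = 41.25°.
cos θ_z = sin φ sin δ + cos φ cos δ cos H = (-0.6032)(-0.2588) + (0.7976)(0.9659)(0.7518) = 0.7353.
θ_z = arccos(0.7353) = 42.67°.

42.7°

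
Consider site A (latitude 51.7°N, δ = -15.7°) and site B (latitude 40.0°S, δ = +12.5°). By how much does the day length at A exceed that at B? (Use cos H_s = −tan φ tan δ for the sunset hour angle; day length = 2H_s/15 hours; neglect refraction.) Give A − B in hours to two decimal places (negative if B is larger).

-1.35 h

A: H_s = arccos(−tan 51.7° · tan -15.7°) = 69.15°, so 2H_s/15 = 9.2200 h.
B: H_s = arccos(−tan -40.0° · tan 12.5°) = 79.28°, so 2H_s/15 = 10.5707 h.
A − B = 9.2200 − 10.5707 = -1.3507 h.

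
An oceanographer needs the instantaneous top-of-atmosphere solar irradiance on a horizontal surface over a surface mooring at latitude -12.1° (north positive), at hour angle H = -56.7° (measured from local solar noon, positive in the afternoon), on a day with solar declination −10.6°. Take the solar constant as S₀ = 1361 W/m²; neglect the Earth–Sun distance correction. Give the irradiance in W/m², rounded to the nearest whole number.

cos θ_z = sin(-12.1°) sin(-10.6°) + cos(-12.1°) cos(-10.6°) cos(-56.70°) = 0.0386 + 0.5277 = 0.5663.
Top-of-atmosphere irradiance = S₀ cos θ_z = 1361 × 0.5663 = 770.73 W/m².

771 W/m²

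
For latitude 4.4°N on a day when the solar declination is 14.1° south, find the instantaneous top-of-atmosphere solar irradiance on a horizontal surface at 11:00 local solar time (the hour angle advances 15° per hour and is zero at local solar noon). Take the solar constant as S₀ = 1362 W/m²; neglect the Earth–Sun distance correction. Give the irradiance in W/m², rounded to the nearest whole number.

1247 W/m²

Hour angle H = 15° × (11 − 12) = -15.00°.
cos θ_z = sin φ sin δ + cos φ cos δ cos H = (0.0767)(-0.2436) + (0.9971)(0.9699)(0.9659) = 0.9154.
Top-of-atmosphere irradiance = S₀ cos θ_z = 1362 × 0.9154 = 1246.77 W/m².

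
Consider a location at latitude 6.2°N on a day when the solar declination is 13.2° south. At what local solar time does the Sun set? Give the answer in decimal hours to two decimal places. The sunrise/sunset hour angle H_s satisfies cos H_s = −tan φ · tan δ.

The sunset hour angle satisfies cos H_s = −tan φ tan δ = 0.0255, giving H_s = 88.54°.
Sunset is at 12 + H_s/15 = 12 + 5.903 = 17.903 h local solar time.

17.90 h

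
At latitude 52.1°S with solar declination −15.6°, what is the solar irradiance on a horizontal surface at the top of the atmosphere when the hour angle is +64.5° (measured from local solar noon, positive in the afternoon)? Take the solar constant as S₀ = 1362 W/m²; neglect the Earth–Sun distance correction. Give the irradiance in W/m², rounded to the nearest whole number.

636 W/m²

cos θ_z = sin φ sin δ + cos φ cos δ cos H = (-0.7891)(-0.2689) + (0.6143)(0.9632)(0.4305) = 0.4669.
Top-of-atmosphere irradiance = S₀ cos θ_z = 1362 × 0.4669 = 635.92 W/m².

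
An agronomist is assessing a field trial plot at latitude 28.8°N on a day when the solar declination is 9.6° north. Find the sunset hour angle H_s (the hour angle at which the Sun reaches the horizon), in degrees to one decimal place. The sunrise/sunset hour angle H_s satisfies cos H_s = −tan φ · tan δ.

The sunset hour angle satisfies cos H_s = −tan φ tan δ = -0.0930, giving H_s = 95.34°.

95.3°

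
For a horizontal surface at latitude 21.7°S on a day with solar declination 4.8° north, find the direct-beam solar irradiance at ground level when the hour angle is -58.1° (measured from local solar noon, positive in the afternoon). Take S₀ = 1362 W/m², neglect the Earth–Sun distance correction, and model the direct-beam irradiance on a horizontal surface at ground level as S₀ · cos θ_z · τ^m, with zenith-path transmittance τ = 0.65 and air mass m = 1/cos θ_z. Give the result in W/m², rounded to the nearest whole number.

cos θ_z = sin(-21.7°) sin(4.8°) + cos(-21.7°) cos(4.8°) cos(-58.10°) = -0.0309 + 0.4893 = 0.4584.
Air mass m = 1/cos θ_z = 1/0.4584 = 2.182; τ^m = 0.65^2.182 = 0.3906.
Surface direct beam = 1362 × 0.4584 × 0.3906 = 243.87 W/m².

244 W/m²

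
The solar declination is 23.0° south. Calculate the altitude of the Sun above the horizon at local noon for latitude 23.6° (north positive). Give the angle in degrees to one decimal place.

43.4°

At local solar noon the hour angle is zero, so the elevation is 90° − |φ − δ| = 90° − |23.6° − (-23.0°)| = 90° − 46.6° = 43.4°.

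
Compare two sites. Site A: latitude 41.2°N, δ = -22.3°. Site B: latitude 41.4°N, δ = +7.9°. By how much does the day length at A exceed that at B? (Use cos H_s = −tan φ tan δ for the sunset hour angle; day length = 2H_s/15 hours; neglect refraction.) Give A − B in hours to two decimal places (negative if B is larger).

-3.74 h

A: H_s = arccos(−tan 41.2° · tan -22.3°) = 68.96°, so 2H_s/15 = 9.1947 h.
B: H_s = arccos(−tan 41.4° · tan 7.9°) = 97.03°, so 2H_s/15 = 12.9373 h.
A − B = 9.1947 − 12.9373 = -3.7426 h.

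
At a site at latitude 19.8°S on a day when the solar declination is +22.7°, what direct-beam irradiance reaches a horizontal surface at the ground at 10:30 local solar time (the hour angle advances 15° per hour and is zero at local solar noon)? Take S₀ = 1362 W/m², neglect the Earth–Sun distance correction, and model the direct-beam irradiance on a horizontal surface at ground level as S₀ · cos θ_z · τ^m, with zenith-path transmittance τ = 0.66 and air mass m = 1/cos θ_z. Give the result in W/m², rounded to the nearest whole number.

Hour angle H = 15° × (10.5 − 12) = -22.50°.
cos θ_z = sin(-19.8°) sin(22.7°) + cos(-19.8°) cos(22.7°) cos(-22.50°) = -0.1307 + 0.8019 = 0.6712.
Air mass m = 1/cos θ_z = 1/0.6712 = 1.490; τ^m = 0.66^1.490 = 0.5384.
Surface direct beam = 1362 × 0.6712 × 0.5384 = 492.19 W/m².

492 W/m²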